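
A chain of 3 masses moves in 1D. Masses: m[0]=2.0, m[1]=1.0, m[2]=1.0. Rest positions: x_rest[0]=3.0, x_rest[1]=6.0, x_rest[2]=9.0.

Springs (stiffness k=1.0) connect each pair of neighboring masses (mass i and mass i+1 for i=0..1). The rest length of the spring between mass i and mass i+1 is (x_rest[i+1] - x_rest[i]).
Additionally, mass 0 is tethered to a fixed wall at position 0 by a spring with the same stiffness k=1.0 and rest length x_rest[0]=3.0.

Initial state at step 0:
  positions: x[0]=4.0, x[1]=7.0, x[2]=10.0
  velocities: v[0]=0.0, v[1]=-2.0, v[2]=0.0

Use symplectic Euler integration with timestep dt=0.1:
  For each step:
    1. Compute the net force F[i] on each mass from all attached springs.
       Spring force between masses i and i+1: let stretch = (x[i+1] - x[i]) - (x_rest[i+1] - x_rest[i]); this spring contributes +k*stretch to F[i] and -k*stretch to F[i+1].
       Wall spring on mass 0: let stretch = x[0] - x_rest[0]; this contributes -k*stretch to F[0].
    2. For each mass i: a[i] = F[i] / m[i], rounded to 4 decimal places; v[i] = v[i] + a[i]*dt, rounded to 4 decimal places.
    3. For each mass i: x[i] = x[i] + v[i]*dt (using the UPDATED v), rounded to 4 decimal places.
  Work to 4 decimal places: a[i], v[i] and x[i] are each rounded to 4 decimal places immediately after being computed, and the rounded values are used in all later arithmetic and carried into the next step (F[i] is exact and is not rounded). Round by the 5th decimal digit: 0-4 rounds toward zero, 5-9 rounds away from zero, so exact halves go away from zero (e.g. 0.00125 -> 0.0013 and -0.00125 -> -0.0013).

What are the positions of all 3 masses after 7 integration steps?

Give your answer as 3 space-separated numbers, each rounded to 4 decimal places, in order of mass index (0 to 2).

Answer: 3.8137 5.8046 9.8953

Derivation:
Step 0: x=[4.0000 7.0000 10.0000] v=[0.0000 -2.0000 0.0000]
Step 1: x=[3.9950 6.8000 10.0000] v=[-0.0500 -2.0000 0.0000]
Step 2: x=[3.9841 6.6040 9.9980] v=[-0.1095 -1.9605 -0.0200]
Step 3: x=[3.9663 6.4157 9.9921] v=[-0.1777 -1.8831 -0.0594]
Step 4: x=[3.9409 6.2387 9.9804] v=[-0.2536 -1.7704 -0.1170]
Step 5: x=[3.9073 6.0761 9.9613] v=[-0.3358 -1.6260 -0.1912]
Step 6: x=[3.8650 5.9307 9.9333] v=[-0.4227 -1.4544 -0.2797]
Step 7: x=[3.8137 5.8046 9.8953] v=[-0.5127 -1.2607 -0.3800]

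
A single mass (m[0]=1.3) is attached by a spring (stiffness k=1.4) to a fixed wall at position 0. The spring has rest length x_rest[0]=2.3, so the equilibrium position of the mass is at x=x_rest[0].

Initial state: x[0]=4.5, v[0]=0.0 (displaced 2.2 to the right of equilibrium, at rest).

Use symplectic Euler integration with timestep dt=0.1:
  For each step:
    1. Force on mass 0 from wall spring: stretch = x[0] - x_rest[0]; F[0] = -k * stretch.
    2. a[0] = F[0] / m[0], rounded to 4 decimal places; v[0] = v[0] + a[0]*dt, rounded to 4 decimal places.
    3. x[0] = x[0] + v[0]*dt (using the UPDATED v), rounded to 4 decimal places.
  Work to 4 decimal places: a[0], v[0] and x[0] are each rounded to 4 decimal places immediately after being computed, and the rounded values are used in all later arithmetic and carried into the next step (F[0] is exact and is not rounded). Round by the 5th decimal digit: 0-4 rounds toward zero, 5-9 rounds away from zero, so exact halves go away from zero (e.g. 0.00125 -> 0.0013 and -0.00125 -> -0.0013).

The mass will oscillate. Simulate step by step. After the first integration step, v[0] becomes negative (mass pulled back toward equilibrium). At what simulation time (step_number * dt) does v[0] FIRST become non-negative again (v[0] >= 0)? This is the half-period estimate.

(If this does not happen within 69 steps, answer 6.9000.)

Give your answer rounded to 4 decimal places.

Step 0: x=[4.5000] v=[0.0000]
Step 1: x=[4.4763] v=[-0.2369]
Step 2: x=[4.4292] v=[-0.4713]
Step 3: x=[4.3591] v=[-0.7006]
Step 4: x=[4.2669] v=[-0.9224]
Step 5: x=[4.1535] v=[-1.1342]
Step 6: x=[4.0201] v=[-1.3338]
Step 7: x=[3.8682] v=[-1.5190]
Step 8: x=[3.6994] v=[-1.6879]
Step 9: x=[3.5155] v=[-1.8386]
Step 10: x=[3.3186] v=[-1.9695]
Step 11: x=[3.1107] v=[-2.0792]
Step 12: x=[2.8941] v=[-2.1665]
Step 13: x=[2.6711] v=[-2.2305]
Step 14: x=[2.4441] v=[-2.2705]
Step 15: x=[2.2155] v=[-2.2860]
Step 16: x=[1.9878] v=[-2.2769]
Step 17: x=[1.7635] v=[-2.2433]
Step 18: x=[1.5450] v=[-2.1855]
Step 19: x=[1.3346] v=[-2.1042]
Step 20: x=[1.1346] v=[-2.0002]
Step 21: x=[0.9471] v=[-1.8747]
Step 22: x=[0.7742] v=[-1.7290]
Step 23: x=[0.6177] v=[-1.5647]
Step 24: x=[0.4794] v=[-1.3835]
Step 25: x=[0.3607] v=[-1.1874]
Step 26: x=[0.2628] v=[-0.9786]
Step 27: x=[0.1869] v=[-0.7592]
Step 28: x=[0.1337] v=[-0.5316]
Step 29: x=[0.1039] v=[-0.2983]
Step 30: x=[0.0977] v=[-0.0618]
Step 31: x=[0.1152] v=[0.1754]
First v>=0 after going negative at step 31, time=3.1000

Answer: 3.1000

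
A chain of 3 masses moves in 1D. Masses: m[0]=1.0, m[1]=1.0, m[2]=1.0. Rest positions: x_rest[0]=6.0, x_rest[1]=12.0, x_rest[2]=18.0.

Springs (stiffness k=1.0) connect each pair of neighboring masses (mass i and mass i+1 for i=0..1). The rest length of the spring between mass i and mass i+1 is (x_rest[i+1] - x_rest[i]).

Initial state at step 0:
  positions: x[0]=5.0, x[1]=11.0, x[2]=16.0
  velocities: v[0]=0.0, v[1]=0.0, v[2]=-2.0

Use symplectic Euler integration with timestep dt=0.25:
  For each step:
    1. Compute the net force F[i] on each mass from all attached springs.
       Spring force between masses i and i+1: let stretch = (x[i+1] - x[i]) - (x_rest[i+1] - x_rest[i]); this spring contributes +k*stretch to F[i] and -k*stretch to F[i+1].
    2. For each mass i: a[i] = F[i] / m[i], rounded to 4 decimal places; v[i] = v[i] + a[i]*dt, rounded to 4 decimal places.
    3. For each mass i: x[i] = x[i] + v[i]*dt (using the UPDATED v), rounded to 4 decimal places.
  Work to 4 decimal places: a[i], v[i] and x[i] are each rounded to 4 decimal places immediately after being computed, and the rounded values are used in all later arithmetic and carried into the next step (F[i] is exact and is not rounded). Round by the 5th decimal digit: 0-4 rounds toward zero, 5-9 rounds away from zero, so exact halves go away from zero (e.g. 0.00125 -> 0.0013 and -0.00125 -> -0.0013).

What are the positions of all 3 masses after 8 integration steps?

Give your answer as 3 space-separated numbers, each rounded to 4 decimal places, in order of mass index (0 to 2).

Step 0: x=[5.0000 11.0000 16.0000] v=[0.0000 0.0000 -2.0000]
Step 1: x=[5.0000 10.9375 15.5625] v=[0.0000 -0.2500 -1.7500]
Step 2: x=[4.9961 10.7930 15.2109] v=[-0.0156 -0.5781 -1.4063]
Step 3: x=[4.9795 10.5623 14.9582] v=[-0.0664 -0.9229 -1.0108]
Step 4: x=[4.9368 10.2574 14.8058] v=[-0.1707 -1.2196 -0.6098]
Step 5: x=[4.8517 9.9042 14.7441] v=[-0.3406 -1.4127 -0.2469]
Step 6: x=[4.7073 9.5377 14.7549] v=[-0.5775 -1.4659 0.0431]
Step 7: x=[4.4898 9.1954 14.8146] v=[-0.8699 -1.3692 0.2388]
Step 8: x=[4.1914 8.9102 14.8981] v=[-1.1935 -1.1408 0.3340]

Answer: 4.1914 8.9102 14.8981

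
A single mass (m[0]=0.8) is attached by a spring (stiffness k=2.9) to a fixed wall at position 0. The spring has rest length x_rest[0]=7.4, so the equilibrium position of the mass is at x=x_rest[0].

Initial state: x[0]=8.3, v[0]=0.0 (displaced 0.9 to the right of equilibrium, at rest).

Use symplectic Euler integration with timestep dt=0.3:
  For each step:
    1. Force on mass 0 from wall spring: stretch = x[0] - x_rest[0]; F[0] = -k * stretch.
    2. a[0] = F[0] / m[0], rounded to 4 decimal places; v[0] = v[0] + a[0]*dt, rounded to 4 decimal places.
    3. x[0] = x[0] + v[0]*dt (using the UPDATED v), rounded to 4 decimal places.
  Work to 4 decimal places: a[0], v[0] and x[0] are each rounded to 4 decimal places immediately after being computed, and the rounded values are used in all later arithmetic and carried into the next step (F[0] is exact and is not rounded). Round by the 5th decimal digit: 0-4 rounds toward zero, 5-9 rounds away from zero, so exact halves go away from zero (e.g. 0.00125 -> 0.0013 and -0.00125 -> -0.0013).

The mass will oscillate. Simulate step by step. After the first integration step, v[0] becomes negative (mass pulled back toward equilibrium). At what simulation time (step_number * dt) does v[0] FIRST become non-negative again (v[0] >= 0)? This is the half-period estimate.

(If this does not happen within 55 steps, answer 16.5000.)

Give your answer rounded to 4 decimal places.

Step 0: x=[8.3000] v=[0.0000]
Step 1: x=[8.0064] v=[-0.9788]
Step 2: x=[7.5149] v=[-1.6383]
Step 3: x=[6.9859] v=[-1.7633]
Step 4: x=[6.5920] v=[-1.3130]
Step 5: x=[6.4617] v=[-0.4343]
Step 6: x=[6.6375] v=[0.5861]
First v>=0 after going negative at step 6, time=1.8000

Answer: 1.8000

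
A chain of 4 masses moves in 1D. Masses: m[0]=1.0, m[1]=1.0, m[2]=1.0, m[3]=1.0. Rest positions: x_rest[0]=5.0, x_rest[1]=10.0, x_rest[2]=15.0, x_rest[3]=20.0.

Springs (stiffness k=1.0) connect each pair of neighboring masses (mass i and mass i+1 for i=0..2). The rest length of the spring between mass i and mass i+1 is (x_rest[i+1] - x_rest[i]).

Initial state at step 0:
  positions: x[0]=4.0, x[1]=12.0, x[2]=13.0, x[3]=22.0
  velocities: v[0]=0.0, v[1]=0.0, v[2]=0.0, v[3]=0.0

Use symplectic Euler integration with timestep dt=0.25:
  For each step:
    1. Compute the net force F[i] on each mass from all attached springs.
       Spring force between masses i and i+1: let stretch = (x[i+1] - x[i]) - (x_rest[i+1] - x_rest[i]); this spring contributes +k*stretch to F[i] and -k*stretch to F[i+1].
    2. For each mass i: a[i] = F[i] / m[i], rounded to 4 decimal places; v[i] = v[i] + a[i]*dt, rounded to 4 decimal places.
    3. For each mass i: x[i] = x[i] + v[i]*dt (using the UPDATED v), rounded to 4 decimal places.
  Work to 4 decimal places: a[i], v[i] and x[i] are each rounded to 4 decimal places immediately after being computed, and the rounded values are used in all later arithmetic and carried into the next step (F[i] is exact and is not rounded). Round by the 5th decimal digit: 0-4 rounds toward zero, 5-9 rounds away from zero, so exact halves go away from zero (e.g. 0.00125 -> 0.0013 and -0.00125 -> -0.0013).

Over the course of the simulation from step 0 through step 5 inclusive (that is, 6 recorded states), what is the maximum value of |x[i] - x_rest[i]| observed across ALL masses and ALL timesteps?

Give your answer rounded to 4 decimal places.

Answer: 2.3894

Derivation:
Step 0: x=[4.0000 12.0000 13.0000 22.0000] v=[0.0000 0.0000 0.0000 0.0000]
Step 1: x=[4.1875 11.5625 13.5000 21.7500] v=[0.7500 -1.7500 2.0000 -1.0000]
Step 2: x=[4.5235 10.7852 14.3945 21.2969] v=[1.3438 -3.1094 3.5781 -1.8125]
Step 3: x=[4.9383 9.8421 15.4949 20.7249] v=[1.6592 -3.7725 4.4014 -2.2881]
Step 4: x=[5.3471 8.9458 16.5688 20.1385] v=[1.6352 -3.5853 4.2957 -2.3456]
Step 5: x=[5.6683 8.3010 17.3894 19.6415] v=[1.2849 -2.5792 3.2824 -1.9880]
Max displacement = 2.3894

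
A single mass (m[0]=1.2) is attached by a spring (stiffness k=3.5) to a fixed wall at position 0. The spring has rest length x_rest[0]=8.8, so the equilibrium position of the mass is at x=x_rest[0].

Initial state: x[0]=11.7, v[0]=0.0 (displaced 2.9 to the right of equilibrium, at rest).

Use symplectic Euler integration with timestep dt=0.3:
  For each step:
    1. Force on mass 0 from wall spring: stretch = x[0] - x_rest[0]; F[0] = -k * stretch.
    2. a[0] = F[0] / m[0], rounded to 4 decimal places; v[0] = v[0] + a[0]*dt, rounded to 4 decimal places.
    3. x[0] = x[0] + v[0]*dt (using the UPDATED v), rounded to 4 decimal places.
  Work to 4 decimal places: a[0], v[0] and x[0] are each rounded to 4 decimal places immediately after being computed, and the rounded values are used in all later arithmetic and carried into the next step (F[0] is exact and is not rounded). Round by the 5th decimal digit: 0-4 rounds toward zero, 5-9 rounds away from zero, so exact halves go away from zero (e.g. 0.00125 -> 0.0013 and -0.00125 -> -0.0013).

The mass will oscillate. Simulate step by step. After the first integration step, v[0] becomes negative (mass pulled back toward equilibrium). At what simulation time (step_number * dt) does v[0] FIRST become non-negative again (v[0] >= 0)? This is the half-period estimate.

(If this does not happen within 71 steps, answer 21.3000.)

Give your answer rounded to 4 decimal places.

Answer: 2.1000

Derivation:
Step 0: x=[11.7000] v=[0.0000]
Step 1: x=[10.9388] v=[-2.5375]
Step 2: x=[9.6161] v=[-4.4090]
Step 3: x=[8.0792] v=[-5.1231]
Step 4: x=[6.7315] v=[-4.4924]
Step 5: x=[5.9268] v=[-2.6825]
Step 6: x=[5.8763] v=[-0.1684]
Step 7: x=[6.5933] v=[2.3899]
First v>=0 after going negative at step 7, time=2.1000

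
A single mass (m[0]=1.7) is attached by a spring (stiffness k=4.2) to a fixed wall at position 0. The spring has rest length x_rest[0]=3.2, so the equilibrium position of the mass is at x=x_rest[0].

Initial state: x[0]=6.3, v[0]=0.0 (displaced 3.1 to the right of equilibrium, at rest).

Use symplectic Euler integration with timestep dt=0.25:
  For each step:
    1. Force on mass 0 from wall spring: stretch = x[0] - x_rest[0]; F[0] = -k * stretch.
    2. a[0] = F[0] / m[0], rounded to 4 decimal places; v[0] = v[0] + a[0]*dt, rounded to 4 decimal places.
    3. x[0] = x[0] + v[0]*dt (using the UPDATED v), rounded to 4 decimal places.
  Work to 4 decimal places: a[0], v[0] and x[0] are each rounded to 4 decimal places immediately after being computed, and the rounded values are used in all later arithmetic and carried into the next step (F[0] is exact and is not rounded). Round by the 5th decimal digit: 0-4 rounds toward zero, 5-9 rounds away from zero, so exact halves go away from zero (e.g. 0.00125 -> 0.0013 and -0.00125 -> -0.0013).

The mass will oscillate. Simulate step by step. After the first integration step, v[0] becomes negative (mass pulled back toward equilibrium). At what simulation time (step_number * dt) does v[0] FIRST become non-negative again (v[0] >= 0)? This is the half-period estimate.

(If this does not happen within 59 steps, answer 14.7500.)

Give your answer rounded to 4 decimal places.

Answer: 2.0000

Derivation:
Step 0: x=[6.3000] v=[0.0000]
Step 1: x=[5.8213] v=[-1.9147]
Step 2: x=[4.9379] v=[-3.5338]
Step 3: x=[3.7861] v=[-4.6072]
Step 4: x=[2.5438] v=[-4.9692]
Step 5: x=[1.4028] v=[-4.5639]
Step 6: x=[0.5393] v=[-3.4539]
Step 7: x=[0.0867] v=[-1.8105]
Step 8: x=[0.1148] v=[0.1124]
First v>=0 after going negative at step 8, time=2.0000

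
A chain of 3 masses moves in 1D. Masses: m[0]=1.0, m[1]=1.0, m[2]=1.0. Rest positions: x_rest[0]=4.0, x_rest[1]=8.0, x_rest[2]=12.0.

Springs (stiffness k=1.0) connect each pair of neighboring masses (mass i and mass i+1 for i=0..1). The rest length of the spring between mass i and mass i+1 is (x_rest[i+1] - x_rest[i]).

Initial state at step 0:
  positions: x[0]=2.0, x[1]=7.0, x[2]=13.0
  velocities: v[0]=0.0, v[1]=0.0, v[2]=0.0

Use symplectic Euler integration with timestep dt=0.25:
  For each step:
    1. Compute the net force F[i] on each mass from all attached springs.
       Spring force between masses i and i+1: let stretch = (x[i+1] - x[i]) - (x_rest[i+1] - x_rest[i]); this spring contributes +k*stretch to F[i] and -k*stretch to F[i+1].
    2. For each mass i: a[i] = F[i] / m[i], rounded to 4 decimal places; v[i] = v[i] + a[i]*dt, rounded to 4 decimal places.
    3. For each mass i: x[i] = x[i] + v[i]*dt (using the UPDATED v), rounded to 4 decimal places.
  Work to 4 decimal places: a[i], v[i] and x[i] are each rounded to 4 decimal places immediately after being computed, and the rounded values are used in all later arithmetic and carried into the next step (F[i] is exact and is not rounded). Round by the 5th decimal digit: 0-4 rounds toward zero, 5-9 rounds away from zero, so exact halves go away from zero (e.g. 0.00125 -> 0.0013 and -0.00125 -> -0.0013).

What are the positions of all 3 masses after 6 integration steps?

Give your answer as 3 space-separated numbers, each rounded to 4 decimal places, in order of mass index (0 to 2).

Step 0: x=[2.0000 7.0000 13.0000] v=[0.0000 0.0000 0.0000]
Step 1: x=[2.0625 7.0625 12.8750] v=[0.2500 0.2500 -0.5000]
Step 2: x=[2.1875 7.1758 12.6367] v=[0.5000 0.4531 -0.9531]
Step 3: x=[2.3743 7.3186 12.3071] v=[0.7471 0.5713 -1.3183]
Step 4: x=[2.6201 7.4642 11.9158] v=[0.9832 0.5824 -1.5654]
Step 5: x=[2.9187 7.5853 11.4962] v=[1.1942 0.4843 -1.6783]
Step 6: x=[3.2589 7.6592 11.0822] v=[1.3609 0.2954 -1.6560]

Answer: 3.2589 7.6592 11.0822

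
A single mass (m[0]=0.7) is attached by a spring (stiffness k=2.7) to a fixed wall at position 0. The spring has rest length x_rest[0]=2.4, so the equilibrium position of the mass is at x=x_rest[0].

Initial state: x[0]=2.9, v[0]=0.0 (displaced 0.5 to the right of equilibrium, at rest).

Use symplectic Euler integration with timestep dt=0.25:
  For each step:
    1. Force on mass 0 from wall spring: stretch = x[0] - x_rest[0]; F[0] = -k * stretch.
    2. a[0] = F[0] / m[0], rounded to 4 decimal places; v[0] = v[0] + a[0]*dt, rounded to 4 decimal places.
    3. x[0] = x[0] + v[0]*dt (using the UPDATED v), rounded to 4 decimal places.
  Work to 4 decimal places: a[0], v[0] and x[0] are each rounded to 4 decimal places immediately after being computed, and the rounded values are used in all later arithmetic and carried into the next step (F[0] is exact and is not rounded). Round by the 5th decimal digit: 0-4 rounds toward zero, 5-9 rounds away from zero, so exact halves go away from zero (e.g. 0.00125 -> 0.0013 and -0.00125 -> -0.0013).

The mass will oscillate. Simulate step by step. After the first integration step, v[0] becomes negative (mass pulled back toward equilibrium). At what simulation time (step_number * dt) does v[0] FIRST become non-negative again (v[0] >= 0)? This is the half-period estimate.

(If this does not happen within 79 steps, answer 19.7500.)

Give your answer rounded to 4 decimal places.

Step 0: x=[2.9000] v=[0.0000]
Step 1: x=[2.7795] v=[-0.4822]
Step 2: x=[2.5675] v=[-0.8482]
Step 3: x=[2.3151] v=[-1.0097]
Step 4: x=[2.0832] v=[-0.9278]
Step 5: x=[1.9276] v=[-0.6223]
Step 6: x=[1.8859] v=[-0.1668]
Step 7: x=[1.9682] v=[0.3290]
First v>=0 after going negative at step 7, time=1.7500

Answer: 1.7500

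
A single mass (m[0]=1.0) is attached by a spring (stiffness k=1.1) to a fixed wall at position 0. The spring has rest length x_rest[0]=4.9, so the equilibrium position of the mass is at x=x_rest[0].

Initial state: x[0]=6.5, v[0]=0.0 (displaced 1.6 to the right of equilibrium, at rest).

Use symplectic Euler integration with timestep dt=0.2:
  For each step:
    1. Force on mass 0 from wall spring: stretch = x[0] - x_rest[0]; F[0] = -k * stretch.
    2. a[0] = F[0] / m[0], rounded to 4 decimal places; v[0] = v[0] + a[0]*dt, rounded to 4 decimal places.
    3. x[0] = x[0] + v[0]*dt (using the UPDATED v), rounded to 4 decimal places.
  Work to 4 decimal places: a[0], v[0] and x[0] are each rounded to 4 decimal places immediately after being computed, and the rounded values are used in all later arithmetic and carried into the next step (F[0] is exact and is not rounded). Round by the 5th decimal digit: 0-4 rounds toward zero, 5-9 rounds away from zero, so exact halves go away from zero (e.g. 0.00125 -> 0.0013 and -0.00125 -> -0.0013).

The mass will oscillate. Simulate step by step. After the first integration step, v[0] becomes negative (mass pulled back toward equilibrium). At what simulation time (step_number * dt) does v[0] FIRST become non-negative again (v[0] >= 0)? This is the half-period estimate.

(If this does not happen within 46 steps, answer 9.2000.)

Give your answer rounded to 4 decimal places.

Answer: 3.0000

Derivation:
Step 0: x=[6.5000] v=[0.0000]
Step 1: x=[6.4296] v=[-0.3520]
Step 2: x=[6.2919] v=[-0.6885]
Step 3: x=[6.0930] v=[-0.9947]
Step 4: x=[5.8416] v=[-1.2572]
Step 5: x=[5.5487] v=[-1.4644]
Step 6: x=[5.2273] v=[-1.6071]
Step 7: x=[4.8915] v=[-1.6791]
Step 8: x=[4.5561] v=[-1.6772]
Step 9: x=[4.2358] v=[-1.6015]
Step 10: x=[3.9447] v=[-1.4554]
Step 11: x=[3.6957] v=[-1.2452]
Step 12: x=[3.4996] v=[-0.9803]
Step 13: x=[3.3652] v=[-0.6722]
Step 14: x=[3.2983] v=[-0.3345]
Step 15: x=[3.3019] v=[0.0179]
First v>=0 after going negative at step 15, time=3.0000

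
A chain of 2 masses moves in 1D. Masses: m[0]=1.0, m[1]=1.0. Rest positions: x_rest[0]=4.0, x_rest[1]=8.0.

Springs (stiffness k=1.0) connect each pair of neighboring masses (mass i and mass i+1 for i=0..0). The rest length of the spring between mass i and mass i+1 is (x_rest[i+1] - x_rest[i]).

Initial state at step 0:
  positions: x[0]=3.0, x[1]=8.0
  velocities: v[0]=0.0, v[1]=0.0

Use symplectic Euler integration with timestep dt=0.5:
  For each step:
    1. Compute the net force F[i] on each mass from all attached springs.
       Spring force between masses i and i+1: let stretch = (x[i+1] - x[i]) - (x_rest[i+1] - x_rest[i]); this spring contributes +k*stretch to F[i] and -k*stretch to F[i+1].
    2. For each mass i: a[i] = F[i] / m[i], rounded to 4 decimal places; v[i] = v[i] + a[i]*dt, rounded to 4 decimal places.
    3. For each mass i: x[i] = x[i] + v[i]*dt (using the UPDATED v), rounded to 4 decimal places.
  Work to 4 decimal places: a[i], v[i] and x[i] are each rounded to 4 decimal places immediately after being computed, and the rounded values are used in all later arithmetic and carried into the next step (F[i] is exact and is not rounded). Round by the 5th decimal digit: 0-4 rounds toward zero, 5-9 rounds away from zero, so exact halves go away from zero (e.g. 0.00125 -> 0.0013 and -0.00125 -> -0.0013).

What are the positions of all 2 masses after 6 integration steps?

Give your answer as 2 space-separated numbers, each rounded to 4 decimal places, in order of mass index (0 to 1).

Answer: 3.5078 7.4923

Derivation:
Step 0: x=[3.0000 8.0000] v=[0.0000 0.0000]
Step 1: x=[3.2500 7.7500] v=[0.5000 -0.5000]
Step 2: x=[3.6250 7.3750] v=[0.7500 -0.7500]
Step 3: x=[3.9375 7.0625] v=[0.6250 -0.6250]
Step 4: x=[4.0313 6.9688] v=[0.1875 -0.1875]
Step 5: x=[3.8594 7.1407] v=[-0.3438 0.3438]
Step 6: x=[3.5078 7.4923] v=[-0.7032 0.7032]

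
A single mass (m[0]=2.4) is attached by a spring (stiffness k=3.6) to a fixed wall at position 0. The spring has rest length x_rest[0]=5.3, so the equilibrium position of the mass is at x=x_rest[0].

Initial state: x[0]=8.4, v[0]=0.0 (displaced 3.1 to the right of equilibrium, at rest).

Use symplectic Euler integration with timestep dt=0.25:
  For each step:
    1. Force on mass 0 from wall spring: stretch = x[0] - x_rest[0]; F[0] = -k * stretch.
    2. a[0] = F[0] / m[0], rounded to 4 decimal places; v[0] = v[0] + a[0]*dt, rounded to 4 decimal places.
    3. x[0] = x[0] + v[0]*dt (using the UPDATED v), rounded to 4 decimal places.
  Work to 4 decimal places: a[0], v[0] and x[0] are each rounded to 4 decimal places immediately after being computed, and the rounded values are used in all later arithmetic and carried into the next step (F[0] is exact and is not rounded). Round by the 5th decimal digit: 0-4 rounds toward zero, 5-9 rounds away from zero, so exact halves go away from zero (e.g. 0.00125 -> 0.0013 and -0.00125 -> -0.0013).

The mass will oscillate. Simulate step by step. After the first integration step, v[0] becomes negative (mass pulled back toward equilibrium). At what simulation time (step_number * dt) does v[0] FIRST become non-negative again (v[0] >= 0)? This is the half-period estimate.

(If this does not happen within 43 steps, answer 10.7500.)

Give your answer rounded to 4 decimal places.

Step 0: x=[8.4000] v=[0.0000]
Step 1: x=[8.1094] v=[-1.1625]
Step 2: x=[7.5554] v=[-2.2160]
Step 3: x=[6.7900] v=[-3.0618]
Step 4: x=[5.8849] v=[-3.6206]
Step 5: x=[4.9249] v=[-3.8400]
Step 6: x=[4.0001] v=[-3.6993]
Step 7: x=[3.1972] v=[-3.2118]
Step 8: x=[2.5914] v=[-2.4233]
Step 9: x=[2.2395] v=[-1.4076]
Step 10: x=[2.1745] v=[-0.2599]
Step 11: x=[2.4026] v=[0.9122]
First v>=0 after going negative at step 11, time=2.7500

Answer: 2.7500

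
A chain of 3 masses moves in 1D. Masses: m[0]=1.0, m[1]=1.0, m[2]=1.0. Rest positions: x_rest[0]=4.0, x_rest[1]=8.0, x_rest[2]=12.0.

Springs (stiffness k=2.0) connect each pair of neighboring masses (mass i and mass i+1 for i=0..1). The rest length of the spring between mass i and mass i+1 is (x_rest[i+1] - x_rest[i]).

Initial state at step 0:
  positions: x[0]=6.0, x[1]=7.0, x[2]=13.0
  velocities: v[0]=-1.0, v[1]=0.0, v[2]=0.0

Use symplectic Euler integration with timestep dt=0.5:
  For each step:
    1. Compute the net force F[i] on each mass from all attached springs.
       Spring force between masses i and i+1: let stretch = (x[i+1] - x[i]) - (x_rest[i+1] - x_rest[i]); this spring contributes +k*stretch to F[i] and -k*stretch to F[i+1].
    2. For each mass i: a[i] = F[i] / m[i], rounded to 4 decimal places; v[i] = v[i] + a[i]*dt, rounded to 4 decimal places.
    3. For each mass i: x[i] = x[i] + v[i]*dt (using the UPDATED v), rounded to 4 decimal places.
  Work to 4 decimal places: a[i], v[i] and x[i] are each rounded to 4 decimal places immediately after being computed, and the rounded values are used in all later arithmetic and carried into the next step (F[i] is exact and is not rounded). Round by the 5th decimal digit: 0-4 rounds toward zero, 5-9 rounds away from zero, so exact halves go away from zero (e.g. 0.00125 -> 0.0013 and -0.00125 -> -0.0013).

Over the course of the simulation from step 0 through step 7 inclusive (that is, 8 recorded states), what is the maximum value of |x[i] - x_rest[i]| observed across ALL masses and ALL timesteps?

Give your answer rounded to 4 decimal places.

Step 0: x=[6.0000 7.0000 13.0000] v=[-1.0000 0.0000 0.0000]
Step 1: x=[4.0000 9.5000 12.0000] v=[-4.0000 5.0000 -2.0000]
Step 2: x=[2.7500 10.5000 11.7500] v=[-2.5000 2.0000 -0.5000]
Step 3: x=[3.3750 8.2500 12.8750] v=[1.2500 -4.5000 2.2500]
Step 4: x=[4.4375 5.8750 13.6875] v=[2.1250 -4.7500 1.6250]
Step 5: x=[4.2188 6.6875 12.5938] v=[-0.4375 1.6250 -2.1875]
Step 6: x=[3.2344 9.2188 10.5469] v=[-1.9688 5.0626 -4.0938]
Step 7: x=[3.2422 9.4220 9.8360] v=[0.0156 0.4063 -1.4219]
Max displacement = 2.5000

Answer: 2.5000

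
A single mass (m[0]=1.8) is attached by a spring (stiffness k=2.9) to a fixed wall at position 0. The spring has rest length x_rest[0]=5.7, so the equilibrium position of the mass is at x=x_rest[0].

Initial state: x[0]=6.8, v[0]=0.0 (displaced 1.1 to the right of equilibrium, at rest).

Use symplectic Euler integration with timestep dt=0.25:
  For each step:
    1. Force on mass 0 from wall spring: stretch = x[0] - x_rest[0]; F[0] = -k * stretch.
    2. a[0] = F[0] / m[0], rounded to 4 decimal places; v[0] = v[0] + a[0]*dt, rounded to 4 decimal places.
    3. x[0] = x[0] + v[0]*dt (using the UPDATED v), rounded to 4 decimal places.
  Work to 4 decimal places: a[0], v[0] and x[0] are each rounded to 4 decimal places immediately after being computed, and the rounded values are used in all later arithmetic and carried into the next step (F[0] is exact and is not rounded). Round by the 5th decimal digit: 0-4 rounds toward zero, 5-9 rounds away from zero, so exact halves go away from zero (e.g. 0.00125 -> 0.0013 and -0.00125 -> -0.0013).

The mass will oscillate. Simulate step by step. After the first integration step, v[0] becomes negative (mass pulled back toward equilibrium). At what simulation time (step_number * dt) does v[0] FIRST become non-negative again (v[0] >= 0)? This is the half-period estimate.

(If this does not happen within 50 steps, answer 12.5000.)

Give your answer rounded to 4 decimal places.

Step 0: x=[6.8000] v=[0.0000]
Step 1: x=[6.6892] v=[-0.4431]
Step 2: x=[6.4788] v=[-0.8415]
Step 3: x=[6.1900] v=[-1.1552]
Step 4: x=[5.8519] v=[-1.3526]
Step 5: x=[5.4985] v=[-1.4138]
Step 6: x=[5.1653] v=[-1.3327]
Step 7: x=[4.8860] v=[-1.1173]
Step 8: x=[4.6886] v=[-0.7895]
Step 9: x=[4.5931] v=[-0.3821]
Step 10: x=[4.6090] v=[0.0637]
First v>=0 after going negative at step 10, time=2.5000

Answer: 2.5000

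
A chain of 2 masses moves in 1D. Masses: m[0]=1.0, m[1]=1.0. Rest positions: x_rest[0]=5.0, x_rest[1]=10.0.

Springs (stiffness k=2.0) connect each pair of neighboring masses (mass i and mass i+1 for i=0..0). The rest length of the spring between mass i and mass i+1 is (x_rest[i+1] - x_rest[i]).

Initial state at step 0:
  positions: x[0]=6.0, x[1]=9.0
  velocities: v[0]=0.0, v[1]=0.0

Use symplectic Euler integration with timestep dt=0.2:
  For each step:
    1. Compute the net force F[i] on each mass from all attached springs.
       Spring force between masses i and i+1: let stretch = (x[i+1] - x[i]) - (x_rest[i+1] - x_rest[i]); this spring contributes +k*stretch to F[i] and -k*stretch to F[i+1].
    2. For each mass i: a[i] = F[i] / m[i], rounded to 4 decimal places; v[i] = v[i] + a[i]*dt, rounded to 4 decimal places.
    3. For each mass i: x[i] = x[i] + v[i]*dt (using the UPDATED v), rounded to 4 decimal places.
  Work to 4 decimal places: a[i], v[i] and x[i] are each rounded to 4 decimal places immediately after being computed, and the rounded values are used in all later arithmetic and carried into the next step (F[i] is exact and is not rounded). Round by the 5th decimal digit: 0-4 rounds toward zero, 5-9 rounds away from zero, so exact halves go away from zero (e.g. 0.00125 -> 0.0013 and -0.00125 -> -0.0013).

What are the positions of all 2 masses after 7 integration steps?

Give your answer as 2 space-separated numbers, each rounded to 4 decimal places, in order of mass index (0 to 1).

Answer: 3.9869 11.0131

Derivation:
Step 0: x=[6.0000 9.0000] v=[0.0000 0.0000]
Step 1: x=[5.8400 9.1600] v=[-0.8000 0.8000]
Step 2: x=[5.5456 9.4544] v=[-1.4720 1.4720]
Step 3: x=[5.1639 9.8361] v=[-1.9085 1.9085]
Step 4: x=[4.7560 10.2440] v=[-2.0396 2.0396]
Step 5: x=[4.3871 10.6129] v=[-1.8444 1.8444]
Step 6: x=[4.1163 10.8837] v=[-1.3541 1.3541]
Step 7: x=[3.9869 11.0131] v=[-0.6471 0.6471]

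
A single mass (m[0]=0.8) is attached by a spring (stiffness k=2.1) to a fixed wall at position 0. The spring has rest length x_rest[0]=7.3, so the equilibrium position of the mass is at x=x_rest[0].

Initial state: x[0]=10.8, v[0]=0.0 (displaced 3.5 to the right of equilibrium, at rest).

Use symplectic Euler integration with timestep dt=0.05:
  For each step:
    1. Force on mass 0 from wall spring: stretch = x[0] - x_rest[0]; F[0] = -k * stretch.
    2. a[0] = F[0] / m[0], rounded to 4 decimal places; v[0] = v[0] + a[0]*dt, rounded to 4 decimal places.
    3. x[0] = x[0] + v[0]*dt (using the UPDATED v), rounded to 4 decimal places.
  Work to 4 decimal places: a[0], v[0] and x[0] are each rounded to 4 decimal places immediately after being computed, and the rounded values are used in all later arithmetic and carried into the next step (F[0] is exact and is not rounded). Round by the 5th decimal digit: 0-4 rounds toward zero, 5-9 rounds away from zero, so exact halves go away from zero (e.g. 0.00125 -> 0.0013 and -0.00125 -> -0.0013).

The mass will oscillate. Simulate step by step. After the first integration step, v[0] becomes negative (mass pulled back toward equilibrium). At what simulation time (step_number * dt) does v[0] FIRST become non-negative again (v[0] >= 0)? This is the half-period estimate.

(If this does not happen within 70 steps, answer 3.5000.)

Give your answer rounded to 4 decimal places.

Step 0: x=[10.8000] v=[0.0000]
Step 1: x=[10.7770] v=[-0.4594]
Step 2: x=[10.7312] v=[-0.9158]
Step 3: x=[10.6629] v=[-1.3661]
Step 4: x=[10.5725] v=[-1.8075]
Step 5: x=[10.4607] v=[-2.2370]
Step 6: x=[10.3281] v=[-2.6518]
Step 7: x=[10.1756] v=[-3.0492]
Step 8: x=[10.0043] v=[-3.4266]
Step 9: x=[9.8152] v=[-3.7815]
Step 10: x=[9.6096] v=[-4.1116]
Step 11: x=[9.3889] v=[-4.4147]
Step 12: x=[9.1545] v=[-4.6889]
Step 13: x=[8.9079] v=[-4.9323]
Step 14: x=[8.6507] v=[-5.1433]
Step 15: x=[8.3847] v=[-5.3206]
Step 16: x=[8.1116] v=[-5.4630]
Step 17: x=[7.8331] v=[-5.5695]
Step 18: x=[7.5511] v=[-5.6395]
Step 19: x=[7.2675] v=[-5.6725]
Step 20: x=[6.9841] v=[-5.6682]
Step 21: x=[6.7028] v=[-5.6267]
Step 22: x=[6.4254] v=[-5.5483]
Step 23: x=[6.1537] v=[-5.4335]
Step 24: x=[5.8895] v=[-5.2831]
Step 25: x=[5.6346] v=[-5.0980]
Step 26: x=[5.3906] v=[-4.8794]
Step 27: x=[5.1592] v=[-4.6288]
Step 28: x=[4.9418] v=[-4.3478]
Step 29: x=[4.7399] v=[-4.0383]
Step 30: x=[4.5548] v=[-3.7023]
Step 31: x=[4.3877] v=[-3.3420]
Step 32: x=[4.2397] v=[-2.9598]
Step 33: x=[4.1118] v=[-2.5581]
Step 34: x=[4.0048] v=[-2.1397]
Step 35: x=[3.9194] v=[-1.7072]
Step 36: x=[3.8562] v=[-1.2635]
Step 37: x=[3.8156] v=[-0.8115]
Step 38: x=[3.7979] v=[-0.3542]
Step 39: x=[3.8032] v=[0.1055]
First v>=0 after going negative at step 39, time=1.9500

Answer: 1.9500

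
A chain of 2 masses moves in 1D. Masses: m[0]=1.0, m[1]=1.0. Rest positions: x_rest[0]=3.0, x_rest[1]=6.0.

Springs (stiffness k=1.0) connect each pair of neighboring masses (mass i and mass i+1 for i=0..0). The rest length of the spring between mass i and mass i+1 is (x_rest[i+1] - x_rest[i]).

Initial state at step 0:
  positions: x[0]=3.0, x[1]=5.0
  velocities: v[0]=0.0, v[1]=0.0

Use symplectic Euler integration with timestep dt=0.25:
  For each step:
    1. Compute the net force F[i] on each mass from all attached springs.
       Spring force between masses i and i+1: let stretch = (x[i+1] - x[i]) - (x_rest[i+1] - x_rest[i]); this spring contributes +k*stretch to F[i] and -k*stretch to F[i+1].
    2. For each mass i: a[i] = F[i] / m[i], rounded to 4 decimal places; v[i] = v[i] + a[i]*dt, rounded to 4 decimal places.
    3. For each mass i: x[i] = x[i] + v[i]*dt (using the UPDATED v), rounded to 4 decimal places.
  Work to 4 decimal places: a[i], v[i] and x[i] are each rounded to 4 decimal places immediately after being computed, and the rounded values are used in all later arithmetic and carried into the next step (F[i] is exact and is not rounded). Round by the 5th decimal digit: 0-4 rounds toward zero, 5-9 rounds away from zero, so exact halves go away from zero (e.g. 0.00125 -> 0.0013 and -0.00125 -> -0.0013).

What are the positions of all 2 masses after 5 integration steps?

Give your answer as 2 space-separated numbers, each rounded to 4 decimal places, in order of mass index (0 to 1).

Answer: 2.3097 5.6904

Derivation:
Step 0: x=[3.0000 5.0000] v=[0.0000 0.0000]
Step 1: x=[2.9375 5.0625] v=[-0.2500 0.2500]
Step 2: x=[2.8203 5.1797] v=[-0.4688 0.4688]
Step 3: x=[2.6631 5.3370] v=[-0.6290 0.6290]
Step 4: x=[2.4855 5.5146] v=[-0.7105 0.7105]
Step 5: x=[2.3097 5.6904] v=[-0.7032 0.7032]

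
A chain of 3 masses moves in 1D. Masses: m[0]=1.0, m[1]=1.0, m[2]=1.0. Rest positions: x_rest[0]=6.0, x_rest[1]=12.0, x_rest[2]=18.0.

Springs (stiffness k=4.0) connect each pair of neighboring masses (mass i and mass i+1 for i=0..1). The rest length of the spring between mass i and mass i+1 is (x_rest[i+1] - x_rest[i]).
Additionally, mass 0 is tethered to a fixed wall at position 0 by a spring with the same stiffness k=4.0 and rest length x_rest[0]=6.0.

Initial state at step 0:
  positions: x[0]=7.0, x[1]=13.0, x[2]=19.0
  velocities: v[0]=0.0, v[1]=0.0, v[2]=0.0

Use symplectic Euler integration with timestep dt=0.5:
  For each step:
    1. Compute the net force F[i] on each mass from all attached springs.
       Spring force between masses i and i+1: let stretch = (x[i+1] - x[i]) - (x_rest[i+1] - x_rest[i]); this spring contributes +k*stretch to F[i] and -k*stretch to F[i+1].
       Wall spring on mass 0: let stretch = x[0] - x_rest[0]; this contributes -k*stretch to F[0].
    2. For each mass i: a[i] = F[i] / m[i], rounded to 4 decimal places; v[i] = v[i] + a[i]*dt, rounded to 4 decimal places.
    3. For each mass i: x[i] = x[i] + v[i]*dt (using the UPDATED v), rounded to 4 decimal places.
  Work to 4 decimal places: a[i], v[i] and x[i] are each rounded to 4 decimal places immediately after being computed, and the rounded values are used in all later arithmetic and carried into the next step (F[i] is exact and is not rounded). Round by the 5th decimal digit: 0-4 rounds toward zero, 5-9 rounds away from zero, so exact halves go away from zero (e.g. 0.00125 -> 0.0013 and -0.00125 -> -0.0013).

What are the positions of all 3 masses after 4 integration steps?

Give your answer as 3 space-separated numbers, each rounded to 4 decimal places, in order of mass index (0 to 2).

Answer: 6.0000 12.0000 17.0000

Derivation:
Step 0: x=[7.0000 13.0000 19.0000] v=[0.0000 0.0000 0.0000]
Step 1: x=[6.0000 13.0000 19.0000] v=[-2.0000 0.0000 0.0000]
Step 2: x=[6.0000 12.0000 19.0000] v=[0.0000 -2.0000 0.0000]
Step 3: x=[6.0000 12.0000 18.0000] v=[0.0000 0.0000 -2.0000]
Step 4: x=[6.0000 12.0000 17.0000] v=[0.0000 0.0000 -2.0000]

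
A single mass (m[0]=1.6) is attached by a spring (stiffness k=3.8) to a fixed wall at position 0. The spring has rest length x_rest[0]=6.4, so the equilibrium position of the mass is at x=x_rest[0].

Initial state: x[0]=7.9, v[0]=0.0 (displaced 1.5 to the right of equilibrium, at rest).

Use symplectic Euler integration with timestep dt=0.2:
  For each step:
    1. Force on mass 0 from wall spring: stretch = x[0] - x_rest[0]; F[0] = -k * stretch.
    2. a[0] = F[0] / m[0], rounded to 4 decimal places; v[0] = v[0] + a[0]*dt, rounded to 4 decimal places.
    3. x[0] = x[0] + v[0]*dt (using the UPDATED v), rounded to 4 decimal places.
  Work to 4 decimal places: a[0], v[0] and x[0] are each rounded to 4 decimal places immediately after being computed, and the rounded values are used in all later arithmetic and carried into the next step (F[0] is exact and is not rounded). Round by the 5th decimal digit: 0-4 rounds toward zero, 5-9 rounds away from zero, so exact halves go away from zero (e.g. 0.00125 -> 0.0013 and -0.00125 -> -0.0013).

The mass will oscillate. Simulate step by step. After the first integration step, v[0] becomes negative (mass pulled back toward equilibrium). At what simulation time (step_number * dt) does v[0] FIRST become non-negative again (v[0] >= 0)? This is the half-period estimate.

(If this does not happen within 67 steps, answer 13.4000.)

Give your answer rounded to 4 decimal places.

Answer: 2.2000

Derivation:
Step 0: x=[7.9000] v=[0.0000]
Step 1: x=[7.7575] v=[-0.7125]
Step 2: x=[7.4860] v=[-1.3573]
Step 3: x=[7.1114] v=[-1.8732]
Step 4: x=[6.6692] v=[-2.2111]
Step 5: x=[6.2014] v=[-2.3390]
Step 6: x=[5.7525] v=[-2.2447]
Step 7: x=[5.3651] v=[-1.9371]
Step 8: x=[5.0760] v=[-1.4455]
Step 9: x=[4.9127] v=[-0.8166]
Step 10: x=[4.8907] v=[-0.1101]
Step 11: x=[5.0121] v=[0.6068]
First v>=0 after going negative at step 11, time=2.2000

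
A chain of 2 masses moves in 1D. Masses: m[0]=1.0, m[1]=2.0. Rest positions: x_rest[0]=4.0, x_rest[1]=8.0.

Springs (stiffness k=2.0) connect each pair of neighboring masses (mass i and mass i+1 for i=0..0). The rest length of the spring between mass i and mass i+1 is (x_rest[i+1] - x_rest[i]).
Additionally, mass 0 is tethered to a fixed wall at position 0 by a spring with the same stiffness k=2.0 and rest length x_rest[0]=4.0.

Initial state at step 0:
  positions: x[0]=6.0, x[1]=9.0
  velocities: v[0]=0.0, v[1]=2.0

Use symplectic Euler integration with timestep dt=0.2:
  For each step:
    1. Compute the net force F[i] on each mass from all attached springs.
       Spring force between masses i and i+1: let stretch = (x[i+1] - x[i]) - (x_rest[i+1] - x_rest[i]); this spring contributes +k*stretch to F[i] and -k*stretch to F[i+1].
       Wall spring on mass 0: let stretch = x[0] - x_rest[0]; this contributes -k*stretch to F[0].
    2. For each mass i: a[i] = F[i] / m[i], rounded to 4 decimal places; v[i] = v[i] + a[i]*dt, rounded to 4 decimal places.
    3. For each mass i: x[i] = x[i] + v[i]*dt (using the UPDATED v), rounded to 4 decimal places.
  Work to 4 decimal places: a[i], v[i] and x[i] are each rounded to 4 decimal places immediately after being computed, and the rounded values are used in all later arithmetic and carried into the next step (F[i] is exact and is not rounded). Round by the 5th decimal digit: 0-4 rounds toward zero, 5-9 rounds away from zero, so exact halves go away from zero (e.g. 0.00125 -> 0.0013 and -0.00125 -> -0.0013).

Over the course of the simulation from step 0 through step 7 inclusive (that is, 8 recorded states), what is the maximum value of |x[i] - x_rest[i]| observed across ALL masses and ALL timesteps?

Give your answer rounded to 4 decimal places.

Step 0: x=[6.0000 9.0000] v=[0.0000 2.0000]
Step 1: x=[5.7600 9.4400] v=[-1.2000 2.2000]
Step 2: x=[5.3536 9.8928] v=[-2.0320 2.2640]
Step 3: x=[4.8820 10.3240] v=[-2.3578 2.1562]
Step 4: x=[4.4552 10.6976] v=[-2.1338 1.8678]
Step 5: x=[4.1714 10.9815] v=[-1.4189 1.4193]
Step 6: x=[4.0987 11.1530] v=[-0.3634 0.8573]
Step 7: x=[4.2625 11.2023] v=[0.8188 0.2464]
Max displacement = 3.2023

Answer: 3.2023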